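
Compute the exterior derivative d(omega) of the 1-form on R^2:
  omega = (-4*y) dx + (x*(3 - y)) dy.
d(omega) = (7 - y) dx ∧ dy

For a 1-form omega = sum_i f_i dx_i, the exterior derivative is
  d(omega) = sum_{i < j} (∂f_j/∂x_i - ∂f_i/∂x_j) dx_i ∧ dx_j.
  coefficient of dx ∧ dy: ∂f_2/∂x - ∂f_1/∂y = ∂(x*(3 - y))/∂x - ∂(-4*y)/∂y = 7 - y
Assembling: d(omega) = (7 - y) dx ∧ dy.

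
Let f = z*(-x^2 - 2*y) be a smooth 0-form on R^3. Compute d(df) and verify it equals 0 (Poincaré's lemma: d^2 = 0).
d(df) = 0

Step 1: df = sum_i (∂f/∂x_i) dx_i = (-2*x*z) dx + (-2*z) dy + (-x^2 - 2*y) dz.
Step 2: Apply d again. Using the 1-form formula, the coefficient of dx ∧ dy in d(df) is ∂^2 f/∂x ∂y - ∂^2 f/∂y ∂x = (0) - (0) = 0 (equality of mixed partials for smooth f).
Similarly for dx ∧ dz and dy ∧ dz — all coefficients vanish. So d(df) = 0.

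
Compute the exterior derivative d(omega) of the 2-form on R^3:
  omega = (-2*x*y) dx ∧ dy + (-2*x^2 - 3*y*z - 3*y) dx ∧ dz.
d(omega) = (3*z + 3) dx ∧ dy ∧ dz

For a 2-form omega = sum_{i<j} g_{ij} dx_i ∧ dx_j, the exterior derivative is
  d(omega) = sum_{i<j} d(g_{ij}) ∧ dx_i ∧ dx_j = sum_{i<j, k} (∂g_{ij}/∂x_k) dx_k ∧ dx_i ∧ dx_j.
Expand each term, using dx_k ∧ dx_i ∧ dx_j = sgn(permutation) dx_{(a)} ∧ dx_{(b)} ∧ dx_{(c)} with (a < b < c) sorted:
  d(-2*x^2 - 3*y*z - 3*y) includes (∂/∂y)(-2*x^2 - 3*y*z - 3*y) dy = (-3*z - 3) dy, which multiplied by dx ∧ dz gives (3*z + 3) dx ∧ dy ∧ dz
Collecting like 3-forms: d(omega) = (3*z + 3) dx ∧ dy ∧ dz.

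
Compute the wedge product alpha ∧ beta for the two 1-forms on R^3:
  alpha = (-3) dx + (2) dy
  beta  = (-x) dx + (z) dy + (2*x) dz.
alpha ∧ beta = (2*x - 3*z) dx ∧ dy + (-6*x) dx ∧ dz + (4*x) dy ∧ dz

Distribute the wedge, using dx_i ∧ dx_j = -dx_j ∧ dx_i and dx_i ∧ dx_i = 0. For each pair (i, j) with i < j, the coefficient of dx_i ∧ dx_j in alpha ∧ beta is (alpha_i * beta_j - alpha_j * beta_i). Collecting: alpha ∧ beta = (2*x - 3*z) dx ∧ dy + (-6*x) dx ∧ dz + (4*x) dy ∧ dz.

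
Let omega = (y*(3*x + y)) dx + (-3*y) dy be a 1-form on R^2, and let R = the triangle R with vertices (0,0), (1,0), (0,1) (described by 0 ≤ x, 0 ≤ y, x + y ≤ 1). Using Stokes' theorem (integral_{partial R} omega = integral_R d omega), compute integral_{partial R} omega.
integral_(partial R) omega = -5/6

Stokes: integral_partial_R omega = integral_R d omega with d omega = (∂Q/∂x - ∂P/∂y) dx ∧ dy.
  ∂Q/∂x = 0
  ∂P/∂y = 3*x + 2*y
  integrand = ∂Q/∂x - ∂P/∂y = -3*x - 2*y.
Integrating over R: integral_0^1 integral_0^{1-x} (-3*x - 2*y) dy dx = -5/6.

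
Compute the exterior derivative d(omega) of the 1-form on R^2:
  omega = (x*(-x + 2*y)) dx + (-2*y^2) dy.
d(omega) = (-2*x) dx ∧ dy

For a 1-form omega = sum_i f_i dx_i, the exterior derivative is
  d(omega) = sum_{i < j} (∂f_j/∂x_i - ∂f_i/∂x_j) dx_i ∧ dx_j.
  coefficient of dx ∧ dy: ∂f_2/∂x - ∂f_1/∂y = ∂(-2*y^2)/∂x - ∂(x*(-x + 2*y))/∂y = -2*x
Assembling: d(omega) = (-2*x) dx ∧ dy.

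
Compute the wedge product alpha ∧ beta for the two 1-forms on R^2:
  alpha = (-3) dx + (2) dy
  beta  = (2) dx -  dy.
alpha ∧ beta = (-1) dx ∧ dy

Distribute the wedge, using dx_i ∧ dx_j = -dx_j ∧ dx_i and dx_i ∧ dx_i = 0. For each pair (i, j) with i < j, the coefficient of dx_i ∧ dx_j in alpha ∧ beta is (alpha_i * beta_j - alpha_j * beta_i). Collecting: alpha ∧ beta = (-1) dx ∧ dy.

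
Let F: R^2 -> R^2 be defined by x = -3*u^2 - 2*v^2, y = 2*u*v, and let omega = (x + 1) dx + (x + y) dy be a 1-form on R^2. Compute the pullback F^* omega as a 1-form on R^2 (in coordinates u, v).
F^* omega = (18*u^3 - 6*u^2*v + 16*u*v^2 - 6*u - 4*v^3) du + (-6*u^3 + 16*u^2*v - 4*u*v^2 + 8*v^3 - 4*v) dv

Using F^*(f dg) = (f ∘ F) d(g ∘ F), substitute each coordinate x_i by F_i(u, v) in f_i, and replace dx_i by d F_i = (∂F_i/∂u) du + (∂F_i/∂v) dv.
  For the x component: f_1(F) = -3*u^2 - 2*v^2 + 1; d F_1 = (-6*u) du + (-4*v) dv
  For the y component: f_2(F) = -3*u^2 + 2*u*v - 2*v^2; d F_2 = (2*v) du + (2*u) dv
Combining and collecting du, dv coefficients:
  coeff of du: 18*u^3 - 6*u^2*v + 16*u*v^2 - 6*u - 4*v^3
  coeff of dv: -6*u^3 + 16*u^2*v - 4*u*v^2 + 8*v^3 - 4*v
F^* omega = (18*u^3 - 6*u^2*v + 16*u*v^2 - 6*u - 4*v^3) du + (-6*u^3 + 16*u^2*v - 4*u*v^2 + 8*v^3 - 4*v) dv.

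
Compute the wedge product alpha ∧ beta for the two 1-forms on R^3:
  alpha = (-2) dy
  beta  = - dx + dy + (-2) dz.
alpha ∧ beta = (-2) dx ∧ dy + (4) dy ∧ dz

Distribute the wedge, using dx_i ∧ dx_j = -dx_j ∧ dx_i and dx_i ∧ dx_i = 0. For each pair (i, j) with i < j, the coefficient of dx_i ∧ dx_j in alpha ∧ beta is (alpha_i * beta_j - alpha_j * beta_i). Collecting: alpha ∧ beta = (-2) dx ∧ dy + (4) dy ∧ dz.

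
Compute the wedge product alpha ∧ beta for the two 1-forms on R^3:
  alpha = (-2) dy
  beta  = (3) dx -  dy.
alpha ∧ beta = (6) dx ∧ dy

Distribute the wedge, using dx_i ∧ dx_j = -dx_j ∧ dx_i and dx_i ∧ dx_i = 0. For each pair (i, j) with i < j, the coefficient of dx_i ∧ dx_j in alpha ∧ beta is (alpha_i * beta_j - alpha_j * beta_i). Collecting: alpha ∧ beta = (6) dx ∧ dy.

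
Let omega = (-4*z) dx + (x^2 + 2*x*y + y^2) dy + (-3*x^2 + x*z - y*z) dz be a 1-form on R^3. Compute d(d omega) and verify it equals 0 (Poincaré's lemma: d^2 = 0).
d(d omega) = 0

Step 1: d omega = sum_{i<j} (∂f_j/∂x_i - ∂f_i/∂x_j) dx_i ∧ dx_j:
  coeff of dx ∧ dy: 2*x + 2*y
  coeff of dx ∧ dz: -6*x + z + 4
  coeff of dy ∧ dz: -z
Step 2: Apply d again to each 2-form coefficient. The only possible 3-form in R^3 is dx ∧ dy ∧ dz, with coefficient
  ∂(coeff of dy∧dz)/∂x - ∂(coeff of dx∧dz)/∂y + ∂(coeff of dx∧dy)/∂z
  = ∂/∂x (-z) - ∂/∂y (-6*x + z + 4) + ∂/∂z (2*x + 2*y).
Each of these terms simplifies to sums of mixed partials that cancel in pairs. The result is 0 (by equality of mixed partials for smooth functions — Schwarz / Clairaut).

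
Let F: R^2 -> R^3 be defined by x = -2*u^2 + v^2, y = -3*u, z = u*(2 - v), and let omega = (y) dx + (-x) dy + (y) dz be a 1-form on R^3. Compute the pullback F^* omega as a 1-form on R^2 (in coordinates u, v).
F^* omega = (6*u^2 + 3*u*v - 6*u + 3*v^2) du + (3*u*(u - 2*v)) dv

Using F^*(f dg) = (f ∘ F) d(g ∘ F), substitute each coordinate x_i by F_i(u, v) in f_i, and replace dx_i by d F_i = (∂F_i/∂u) du + (∂F_i/∂v) dv.
  For the x component: f_1(F) = -3*u; d F_1 = (-4*u) du + (2*v) dv
  For the y component: f_2(F) = 2*u^2 - v^2; d F_2 = (-3) du + (0) dv
  For the z component: f_3(F) = -3*u; d F_3 = (2 - v) du + (-u) dv
Combining and collecting du, dv coefficients:
  coeff of du: 6*u^2 + 3*u*v - 6*u + 3*v^2
  coeff of dv: 3*u*(u - 2*v)
F^* omega = (6*u^2 + 3*u*v - 6*u + 3*v^2) du + (3*u*(u - 2*v)) dv.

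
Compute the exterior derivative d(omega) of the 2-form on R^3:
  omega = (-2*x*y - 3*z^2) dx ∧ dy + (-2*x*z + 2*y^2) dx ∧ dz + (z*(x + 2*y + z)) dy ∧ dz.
d(omega) = (-4*y - 5*z) dx ∧ dy ∧ dz

For a 2-form omega = sum_{i<j} g_{ij} dx_i ∧ dx_j, the exterior derivative is
  d(omega) = sum_{i<j} d(g_{ij}) ∧ dx_i ∧ dx_j = sum_{i<j, k} (∂g_{ij}/∂x_k) dx_k ∧ dx_i ∧ dx_j.
Expand each term, using dx_k ∧ dx_i ∧ dx_j = sgn(permutation) dx_{(a)} ∧ dx_{(b)} ∧ dx_{(c)} with (a < b < c) sorted:
  d(-2*x*y - 3*z^2) includes (∂/∂z)(-2*x*y - 3*z^2) dz = (-6*z) dz, which multiplied by dx ∧ dy gives (-6*z) dx ∧ dy ∧ dz
  d(-2*x*z + 2*y^2) includes (∂/∂y)(-2*x*z + 2*y^2) dy = (4*y) dy, which multiplied by dx ∧ dz gives (-4*y) dx ∧ dy ∧ dz
  d(z*(x + 2*y + z)) includes (∂/∂x)(z*(x + 2*y + z)) dx = (z) dx, which multiplied by dy ∧ dz gives (z) dx ∧ dy ∧ dz
Collecting like 3-forms: d(omega) = (-4*y - 5*z) dx ∧ dy ∧ dz.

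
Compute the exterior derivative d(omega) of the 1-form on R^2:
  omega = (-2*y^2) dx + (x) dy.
d(omega) = (4*y + 1) dx ∧ dy

For a 1-form omega = sum_i f_i dx_i, the exterior derivative is
  d(omega) = sum_{i < j} (∂f_j/∂x_i - ∂f_i/∂x_j) dx_i ∧ dx_j.
  coefficient of dx ∧ dy: ∂f_2/∂x - ∂f_1/∂y = ∂(x)/∂x - ∂(-2*y^2)/∂y = 4*y + 1
Assembling: d(omega) = (4*y + 1) dx ∧ dy.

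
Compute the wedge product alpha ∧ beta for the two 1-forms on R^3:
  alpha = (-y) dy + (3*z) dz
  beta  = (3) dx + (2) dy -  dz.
alpha ∧ beta = (3*y) dx ∧ dy + (y - 6*z) dy ∧ dz + (-9*z) dx ∧ dz

Distribute the wedge, using dx_i ∧ dx_j = -dx_j ∧ dx_i and dx_i ∧ dx_i = 0. For each pair (i, j) with i < j, the coefficient of dx_i ∧ dx_j in alpha ∧ beta is (alpha_i * beta_j - alpha_j * beta_i). Collecting: alpha ∧ beta = (3*y) dx ∧ dy + (y - 6*z) dy ∧ dz + (-9*z) dx ∧ dz.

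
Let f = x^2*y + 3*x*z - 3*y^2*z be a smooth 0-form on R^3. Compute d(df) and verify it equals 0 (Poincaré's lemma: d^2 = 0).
d(df) = 0

Step 1: df = sum_i (∂f/∂x_i) dx_i = (2*x*y + 3*z) dx + (x^2 - 6*y*z) dy + (3*x - 3*y^2) dz.
Step 2: Apply d again. Using the 1-form formula, the coefficient of dx ∧ dy in d(df) is ∂^2 f/∂x ∂y - ∂^2 f/∂y ∂x = (2*x) - (2*x) = 0 (equality of mixed partials for smooth f).
Similarly for dx ∧ dz and dy ∧ dz — all coefficients vanish. So d(df) = 0.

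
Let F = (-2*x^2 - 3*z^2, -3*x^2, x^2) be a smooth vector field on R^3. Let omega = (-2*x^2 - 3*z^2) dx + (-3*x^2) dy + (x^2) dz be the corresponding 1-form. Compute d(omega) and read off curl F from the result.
d(omega) = (0) dy ∧ dz + (-2*x - 6*z) dz ∧ dx + (-6*x) dx ∧ dy; curl F = (0, -2*x - 6*z, -6*x)

d omega = sum_{i<j} (∂f_j/∂x_i - ∂f_i/∂x_j) dx_i ∧ dx_j. Under the identification (dy ∧ dz, dz ∧ dx, dx ∧ dy) ↔ (e_x, e_y, e_z), the coefficients are exactly the components of curl F. Compute:
  ∂R/∂y - ∂Q/∂z = (0) - (0) = 0
  ∂P/∂z - ∂R/∂x = (-6*z) - (2*x) = -2*x - 6*z
  ∂Q/∂x - ∂P/∂y = (-6*x) - (0) = -6*x.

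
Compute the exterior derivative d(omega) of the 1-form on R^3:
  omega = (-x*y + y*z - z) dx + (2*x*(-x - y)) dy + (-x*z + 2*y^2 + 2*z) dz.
d(omega) = (-3*x - 2*y - z) dx ∧ dy + (-y - z + 1) dx ∧ dz + (4*y) dy ∧ dz

For a 1-form omega = sum_i f_i dx_i, the exterior derivative is
  d(omega) = sum_{i < j} (∂f_j/∂x_i - ∂f_i/∂x_j) dx_i ∧ dx_j.
  coefficient of dx ∧ dy: ∂f_2/∂x - ∂f_1/∂y = ∂(2*x*(-x - y))/∂x - ∂(-x*y + y*z - z)/∂y = -3*x - 2*y - z
  coefficient of dx ∧ dz: ∂f_3/∂x - ∂f_1/∂z = ∂(-x*z + 2*y^2 + 2*z)/∂x - ∂(-x*y + y*z - z)/∂z = -y - z + 1
  coefficient of dy ∧ dz: ∂f_3/∂y - ∂f_2/∂z = ∂(-x*z + 2*y^2 + 2*z)/∂y - ∂(2*x*(-x - y))/∂z = 4*y
Assembling: d(omega) = (-3*x - 2*y - z) dx ∧ dy + (-y - z + 1) dx ∧ dz + (4*y) dy ∧ dz.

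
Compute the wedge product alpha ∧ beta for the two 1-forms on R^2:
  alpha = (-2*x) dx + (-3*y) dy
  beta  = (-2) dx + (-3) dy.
alpha ∧ beta = (6*x - 6*y) dx ∧ dy

Distribute the wedge, using dx_i ∧ dx_j = -dx_j ∧ dx_i and dx_i ∧ dx_i = 0. For each pair (i, j) with i < j, the coefficient of dx_i ∧ dx_j in alpha ∧ beta is (alpha_i * beta_j - alpha_j * beta_i). Collecting: alpha ∧ beta = (6*x - 6*y) dx ∧ dy.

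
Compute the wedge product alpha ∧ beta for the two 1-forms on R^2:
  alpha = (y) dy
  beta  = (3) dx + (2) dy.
alpha ∧ beta = (-3*y) dx ∧ dy

Distribute the wedge, using dx_i ∧ dx_j = -dx_j ∧ dx_i and dx_i ∧ dx_i = 0. For each pair (i, j) with i < j, the coefficient of dx_i ∧ dx_j in alpha ∧ beta is (alpha_i * beta_j - alpha_j * beta_i). Collecting: alpha ∧ beta = (-3*y) dx ∧ dy.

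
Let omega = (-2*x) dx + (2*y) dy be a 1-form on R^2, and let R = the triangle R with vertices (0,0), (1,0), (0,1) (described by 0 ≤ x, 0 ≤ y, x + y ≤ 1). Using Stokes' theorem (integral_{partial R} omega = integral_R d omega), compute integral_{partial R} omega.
integral_(partial R) omega = 0

Stokes: integral_partial_R omega = integral_R d omega with d omega = (∂Q/∂x - ∂P/∂y) dx ∧ dy.
  ∂Q/∂x = 0
  ∂P/∂y = 0
  integrand = ∂Q/∂x - ∂P/∂y = 0.
Integrating over R: integral_0^1 integral_0^{1-x} (0) dy dx = 0.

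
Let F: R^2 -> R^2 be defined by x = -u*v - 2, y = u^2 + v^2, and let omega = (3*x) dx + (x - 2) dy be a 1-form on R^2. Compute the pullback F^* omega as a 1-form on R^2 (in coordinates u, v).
F^* omega = (-2*u^2*v + 3*u*v^2 - 8*u + 6*v) du + (3*u^2*v - 2*u*v^2 + 6*u - 8*v) dv

Using F^*(f dg) = (f ∘ F) d(g ∘ F), substitute each coordinate x_i by F_i(u, v) in f_i, and replace dx_i by d F_i = (∂F_i/∂u) du + (∂F_i/∂v) dv.
  For the x component: f_1(F) = -3*u*v - 6; d F_1 = (-v) du + (-u) dv
  For the y component: f_2(F) = -u*v - 4; d F_2 = (2*u) du + (2*v) dv
Combining and collecting du, dv coefficients:
  coeff of du: -2*u^2*v + 3*u*v^2 - 8*u + 6*v
  coeff of dv: 3*u^2*v - 2*u*v^2 + 6*u - 8*v
F^* omega = (-2*u^2*v + 3*u*v^2 - 8*u + 6*v) du + (3*u^2*v - 2*u*v^2 + 6*u - 8*v) dv.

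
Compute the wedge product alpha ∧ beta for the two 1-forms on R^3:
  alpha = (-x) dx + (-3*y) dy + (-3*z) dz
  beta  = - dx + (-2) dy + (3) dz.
alpha ∧ beta = (2*x - 3*y) dx ∧ dy + (-3*x - 3*z) dx ∧ dz + (-9*y - 6*z) dy ∧ dz

Distribute the wedge, using dx_i ∧ dx_j = -dx_j ∧ dx_i and dx_i ∧ dx_i = 0. For each pair (i, j) with i < j, the coefficient of dx_i ∧ dx_j in alpha ∧ beta is (alpha_i * beta_j - alpha_j * beta_i). Collecting: alpha ∧ beta = (2*x - 3*y) dx ∧ dy + (-3*x - 3*z) dx ∧ dz + (-9*y - 6*z) dy ∧ dz.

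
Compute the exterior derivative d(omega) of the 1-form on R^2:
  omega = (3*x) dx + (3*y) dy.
d(omega) = 0

For a 1-form omega = sum_i f_i dx_i, the exterior derivative is
  d(omega) = sum_{i < j} (∂f_j/∂x_i - ∂f_i/∂x_j) dx_i ∧ dx_j.

Assembling: d(omega) = 0.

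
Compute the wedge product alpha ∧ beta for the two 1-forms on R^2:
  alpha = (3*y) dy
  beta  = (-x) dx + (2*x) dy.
alpha ∧ beta = (3*x*y) dx ∧ dy

Distribute the wedge, using dx_i ∧ dx_j = -dx_j ∧ dx_i and dx_i ∧ dx_i = 0. For each pair (i, j) with i < j, the coefficient of dx_i ∧ dx_j in alpha ∧ beta is (alpha_i * beta_j - alpha_j * beta_i). Collecting: alpha ∧ beta = (3*x*y) dx ∧ dy.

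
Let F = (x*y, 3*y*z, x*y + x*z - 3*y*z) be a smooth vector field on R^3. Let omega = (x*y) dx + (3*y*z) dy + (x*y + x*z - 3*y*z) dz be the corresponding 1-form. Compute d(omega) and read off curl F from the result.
d(omega) = (x - 3*y - 3*z) dy ∧ dz + (-y - z) dz ∧ dx + (-x) dx ∧ dy; curl F = (x - 3*y - 3*z, -y - z, -x)

d omega = sum_{i<j} (∂f_j/∂x_i - ∂f_i/∂x_j) dx_i ∧ dx_j. Under the identification (dy ∧ dz, dz ∧ dx, dx ∧ dy) ↔ (e_x, e_y, e_z), the coefficients are exactly the components of curl F. Compute:
  ∂R/∂y - ∂Q/∂z = (x - 3*z) - (3*y) = x - 3*y - 3*z
  ∂P/∂z - ∂R/∂x = (0) - (y + z) = -y - z
  ∂Q/∂x - ∂P/∂y = (0) - (x) = -x.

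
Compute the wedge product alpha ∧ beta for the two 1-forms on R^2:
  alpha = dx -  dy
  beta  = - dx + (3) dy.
alpha ∧ beta = (2) dx ∧ dy

Distribute the wedge, using dx_i ∧ dx_j = -dx_j ∧ dx_i and dx_i ∧ dx_i = 0. For each pair (i, j) with i < j, the coefficient of dx_i ∧ dx_j in alpha ∧ beta is (alpha_i * beta_j - alpha_j * beta_i). Collecting: alpha ∧ beta = (2) dx ∧ dy.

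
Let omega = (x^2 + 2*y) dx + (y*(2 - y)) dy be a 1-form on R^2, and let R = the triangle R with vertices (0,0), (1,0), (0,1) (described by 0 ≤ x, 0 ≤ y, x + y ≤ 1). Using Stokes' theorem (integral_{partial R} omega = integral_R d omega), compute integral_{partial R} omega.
integral_(partial R) omega = -1

Stokes: integral_partial_R omega = integral_R d omega with d omega = (∂Q/∂x - ∂P/∂y) dx ∧ dy.
  ∂Q/∂x = 0
  ∂P/∂y = 2
  integrand = ∂Q/∂x - ∂P/∂y = -2.
Integrating over R: integral_0^1 integral_0^{1-x} (-2) dy dx = -1.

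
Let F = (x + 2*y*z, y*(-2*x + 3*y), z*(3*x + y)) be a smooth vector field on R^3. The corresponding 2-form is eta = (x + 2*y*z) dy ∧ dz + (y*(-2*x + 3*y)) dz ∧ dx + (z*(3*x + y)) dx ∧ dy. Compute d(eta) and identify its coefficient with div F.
d(eta) = (x + 7*y + 1) dx ∧ dy ∧ dz; div F = x + 7*y + 1

For a 2-form in R^3 of the form above, applying d gives a 3-form with coefficient ∂P/∂x + ∂Q/∂y + ∂R/∂z:
  ∂P/∂x = 1
  ∂Q/∂y = -2*x + 6*y
  ∂R/∂z = 3*x + y
Sum = x + 7*y + 1, which is exactly div F.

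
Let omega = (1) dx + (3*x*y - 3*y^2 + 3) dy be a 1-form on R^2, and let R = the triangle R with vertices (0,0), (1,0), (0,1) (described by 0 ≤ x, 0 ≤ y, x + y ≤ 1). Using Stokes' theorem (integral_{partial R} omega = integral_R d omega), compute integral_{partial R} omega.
integral_(partial R) omega = 1/2

Stokes: integral_partial_R omega = integral_R d omega with d omega = (∂Q/∂x - ∂P/∂y) dx ∧ dy.
  ∂Q/∂x = 3*y
  ∂P/∂y = 0
  integrand = ∂Q/∂x - ∂P/∂y = 3*y.
Integrating over R: integral_0^1 integral_0^{1-x} (3*y) dy dx = 1/2.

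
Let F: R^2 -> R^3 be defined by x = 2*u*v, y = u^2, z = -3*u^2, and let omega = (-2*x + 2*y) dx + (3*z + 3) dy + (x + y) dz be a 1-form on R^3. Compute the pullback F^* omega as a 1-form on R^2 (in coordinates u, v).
F^* omega = (2*u*(-12*u^2 - 4*u*v - 4*v^2 + 3)) du + (4*u^2*(u - 2*v)) dv

Using F^*(f dg) = (f ∘ F) d(g ∘ F), substitute each coordinate x_i by F_i(u, v) in f_i, and replace dx_i by d F_i = (∂F_i/∂u) du + (∂F_i/∂v) dv.
  For the x component: f_1(F) = 2*u*(u - 2*v); d F_1 = (2*v) du + (2*u) dv
  For the y component: f_2(F) = 3 - 9*u^2; d F_2 = (2*u) du + (0) dv
  For the z component: f_3(F) = u*(u + 2*v); d F_3 = (-6*u) du + (0) dv
Combining and collecting du, dv coefficients:
  coeff of du: 2*u*(-12*u^2 - 4*u*v - 4*v^2 + 3)
  coeff of dv: 4*u^2*(u - 2*v)
F^* omega = (2*u*(-12*u^2 - 4*u*v - 4*v^2 + 3)) du + (4*u^2*(u - 2*v)) dv.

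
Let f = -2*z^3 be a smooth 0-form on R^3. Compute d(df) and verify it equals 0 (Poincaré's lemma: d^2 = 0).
d(df) = 0

Step 1: df = sum_i (∂f/∂x_i) dx_i = (0) dx + (0) dy + (-6*z^2) dz.
Step 2: Apply d again. Using the 1-form formula, the coefficient of dx ∧ dy in d(df) is ∂^2 f/∂x ∂y - ∂^2 f/∂y ∂x = (0) - (0) = 0 (equality of mixed partials for smooth f).
Similarly for dx ∧ dz and dy ∧ dz — all coefficients vanish. So d(df) = 0.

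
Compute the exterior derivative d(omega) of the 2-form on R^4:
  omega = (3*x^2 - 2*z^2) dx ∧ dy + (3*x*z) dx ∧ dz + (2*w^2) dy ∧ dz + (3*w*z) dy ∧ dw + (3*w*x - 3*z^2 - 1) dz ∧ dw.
d(omega) = (-4*z) dx ∧ dy ∧ dz + (w) dy ∧ dz ∧ dw + (3*w) dx ∧ dz ∧ dw

For a 2-form omega = sum_{i<j} g_{ij} dx_i ∧ dx_j, the exterior derivative is
  d(omega) = sum_{i<j} d(g_{ij}) ∧ dx_i ∧ dx_j = sum_{i<j, k} (∂g_{ij}/∂x_k) dx_k ∧ dx_i ∧ dx_j.
Expand each term, using dx_k ∧ dx_i ∧ dx_j = sgn(permutation) dx_{(a)} ∧ dx_{(b)} ∧ dx_{(c)} with (a < b < c) sorted:
  d(3*x^2 - 2*z^2) includes (∂/∂z)(3*x^2 - 2*z^2) dz = (-4*z) dz, which multiplied by dx ∧ dy gives (-4*z) dx ∧ dy ∧ dz
  d(2*w^2) includes (∂/∂w)(2*w^2) dw = (4*w) dw, which multiplied by dy ∧ dz gives (4*w) dy ∧ dz ∧ dw
  d(3*w*z) includes (∂/∂z)(3*w*z) dz = (3*w) dz, which multiplied by dy ∧ dw gives (-3*w) dy ∧ dz ∧ dw
  d(3*w*x - 3*z^2 - 1) includes (∂/∂x)(3*w*x - 3*z^2 - 1) dx = (3*w) dx, which multiplied by dz ∧ dw gives (3*w) dx ∧ dz ∧ dw
Collecting like 3-forms: d(omega) = (-4*z) dx ∧ dy ∧ dz + (w) dy ∧ dz ∧ dw + (3*w) dx ∧ dz ∧ dw.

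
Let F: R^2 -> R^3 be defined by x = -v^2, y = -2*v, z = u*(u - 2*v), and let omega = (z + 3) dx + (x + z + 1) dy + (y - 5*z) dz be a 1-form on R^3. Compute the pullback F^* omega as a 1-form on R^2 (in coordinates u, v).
F^* omega = (-10*u^3 + 30*u^2*v - 20*u*v^2 - 4*u*v + 4*v^2) du + (10*u^3 - 22*u^2*v - 2*u^2 + 4*u*v^2 + 8*u*v + 2*v^2 - 6*v - 2) dv

Using F^*(f dg) = (f ∘ F) d(g ∘ F), substitute each coordinate x_i by F_i(u, v) in f_i, and replace dx_i by d F_i = (∂F_i/∂u) du + (∂F_i/∂v) dv.
  For the x component: f_1(F) = u^2 - 2*u*v + 3; d F_1 = (0) du + (-2*v) dv
  For the y component: f_2(F) = u^2 - 2*u*v - v^2 + 1; d F_2 = (0) du + (-2) dv
  For the z component: f_3(F) = -5*u^2 + 10*u*v - 2*v; d F_3 = (2*u - 2*v) du + (-2*u) dv
Combining and collecting du, dv coefficients:
  coeff of du: -10*u^3 + 30*u^2*v - 20*u*v^2 - 4*u*v + 4*v^2
  coeff of dv: 10*u^3 - 22*u^2*v - 2*u^2 + 4*u*v^2 + 8*u*v + 2*v^2 - 6*v - 2
F^* omega = (-10*u^3 + 30*u^2*v - 20*u*v^2 - 4*u*v + 4*v^2) du + (10*u^3 - 22*u^2*v - 2*u^2 + 4*u*v^2 + 8*u*v + 2*v^2 - 6*v - 2) dv.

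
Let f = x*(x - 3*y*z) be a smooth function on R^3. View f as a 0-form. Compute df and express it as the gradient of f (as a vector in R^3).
df = (2*x - 3*y*z) dx + (-3*x*z) dy + (-3*x*y) dz; grad f = (2*x - 3*y*z, -3*x*z, -3*x*y)

For a 0-form f, d f = (∂f/∂x) dx + (∂f/∂y) dy + (∂f/∂z) dz. The components of the vector representation are exactly the entries of grad f in Cartesian coordinates:
  ∂f/∂x = 2*x - 3*y*z
  ∂f/∂y = -3*x*z
  ∂f/∂z = -3*x*y.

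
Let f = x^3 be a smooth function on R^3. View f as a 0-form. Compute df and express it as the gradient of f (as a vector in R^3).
df = (3*x^2) dx + (0) dy + (0) dz; grad f = (3*x^2, 0, 0)

For a 0-form f, d f = (∂f/∂x) dx + (∂f/∂y) dy + (∂f/∂z) dz. The components of the vector representation are exactly the entries of grad f in Cartesian coordinates:
  ∂f/∂x = 3*x^2
  ∂f/∂y = 0
  ∂f/∂z = 0.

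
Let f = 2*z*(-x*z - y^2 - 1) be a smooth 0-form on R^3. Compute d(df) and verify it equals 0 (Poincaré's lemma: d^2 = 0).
d(df) = 0

Step 1: df = sum_i (∂f/∂x_i) dx_i = (-2*z^2) dx + (-4*y*z) dy + (-4*x*z - 2*y^2 - 2) dz.
Step 2: Apply d again. Using the 1-form formula, the coefficient of dx ∧ dy in d(df) is ∂^2 f/∂x ∂y - ∂^2 f/∂y ∂x = (0) - (0) = 0 (equality of mixed partials for smooth f).
Similarly for dx ∧ dz and dy ∧ dz — all coefficients vanish. So d(df) = 0.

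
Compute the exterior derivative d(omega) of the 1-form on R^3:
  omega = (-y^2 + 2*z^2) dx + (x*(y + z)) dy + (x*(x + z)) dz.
d(omega) = (3*y + z) dx ∧ dy + (2*x - 3*z) dx ∧ dz + (-x) dy ∧ dz

For a 1-form omega = sum_i f_i dx_i, the exterior derivative is
  d(omega) = sum_{i < j} (∂f_j/∂x_i - ∂f_i/∂x_j) dx_i ∧ dx_j.
  coefficient of dx ∧ dy: ∂f_2/∂x - ∂f_1/∂y = ∂(x*(y + z))/∂x - ∂(-y^2 + 2*z^2)/∂y = 3*y + z
  coefficient of dx ∧ dz: ∂f_3/∂x - ∂f_1/∂z = ∂(x*(x + z))/∂x - ∂(-y^2 + 2*z^2)/∂z = 2*x - 3*z
  coefficient of dy ∧ dz: ∂f_3/∂y - ∂f_2/∂z = ∂(x*(x + z))/∂y - ∂(x*(y + z))/∂z = -x
Assembling: d(omega) = (3*y + z) dx ∧ dy + (2*x - 3*z) dx ∧ dz + (-x) dy ∧ dz.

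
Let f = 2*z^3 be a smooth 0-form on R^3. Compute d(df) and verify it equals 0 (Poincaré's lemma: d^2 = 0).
d(df) = 0

Step 1: df = sum_i (∂f/∂x_i) dx_i = (0) dx + (0) dy + (6*z^2) dz.
Step 2: Apply d again. Using the 1-form formula, the coefficient of dx ∧ dy in d(df) is ∂^2 f/∂x ∂y - ∂^2 f/∂y ∂x = (0) - (0) = 0 (equality of mixed partials for smooth f).
Similarly for dx ∧ dz and dy ∧ dz — all coefficients vanish. So d(df) = 0.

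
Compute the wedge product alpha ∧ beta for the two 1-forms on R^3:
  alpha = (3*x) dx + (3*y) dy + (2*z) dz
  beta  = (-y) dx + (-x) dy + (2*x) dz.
alpha ∧ beta = (-3*x^2 + 3*y^2) dx ∧ dy + (6*x^2 + 2*y*z) dx ∧ dz + (2*x*(3*y + z)) dy ∧ dz

Distribute the wedge, using dx_i ∧ dx_j = -dx_j ∧ dx_i and dx_i ∧ dx_i = 0. For each pair (i, j) with i < j, the coefficient of dx_i ∧ dx_j in alpha ∧ beta is (alpha_i * beta_j - alpha_j * beta_i). Collecting: alpha ∧ beta = (-3*x^2 + 3*y^2) dx ∧ dy + (6*x^2 + 2*y*z) dx ∧ dz + (2*x*(3*y + z)) dy ∧ dz.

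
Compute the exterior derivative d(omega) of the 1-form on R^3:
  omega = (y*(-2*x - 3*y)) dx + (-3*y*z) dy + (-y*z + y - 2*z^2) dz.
d(omega) = (2*x + 6*y) dx ∧ dy + (3*y - z + 1) dy ∧ dz

For a 1-form omega = sum_i f_i dx_i, the exterior derivative is
  d(omega) = sum_{i < j} (∂f_j/∂x_i - ∂f_i/∂x_j) dx_i ∧ dx_j.
  coefficient of dx ∧ dy: ∂f_2/∂x - ∂f_1/∂y = ∂(-3*y*z)/∂x - ∂(y*(-2*x - 3*y))/∂y = 2*x + 6*y
  coefficient of dy ∧ dz: ∂f_3/∂y - ∂f_2/∂z = ∂(-y*z + y - 2*z^2)/∂y - ∂(-3*y*z)/∂z = 3*y - z + 1
Assembling: d(omega) = (2*x + 6*y) dx ∧ dy + (3*y - z + 1) dy ∧ dz.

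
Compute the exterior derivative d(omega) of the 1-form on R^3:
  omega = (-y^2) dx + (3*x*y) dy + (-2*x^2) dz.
d(omega) = (5*y) dx ∧ dy + (-4*x) dx ∧ dz

For a 1-form omega = sum_i f_i dx_i, the exterior derivative is
  d(omega) = sum_{i < j} (∂f_j/∂x_i - ∂f_i/∂x_j) dx_i ∧ dx_j.
  coefficient of dx ∧ dy: ∂f_2/∂x - ∂f_1/∂y = ∂(3*x*y)/∂x - ∂(-y^2)/∂y = 5*y
  coefficient of dx ∧ dz: ∂f_3/∂x - ∂f_1/∂z = ∂(-2*x^2)/∂x - ∂(-y^2)/∂z = -4*x
Assembling: d(omega) = (5*y) dx ∧ dy + (-4*x) dx ∧ dz.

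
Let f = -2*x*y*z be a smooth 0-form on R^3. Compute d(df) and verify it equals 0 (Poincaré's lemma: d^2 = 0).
d(df) = 0

Step 1: df = sum_i (∂f/∂x_i) dx_i = (-2*y*z) dx + (-2*x*z) dy + (-2*x*y) dz.
Step 2: Apply d again. Using the 1-form formula, the coefficient of dx ∧ dy in d(df) is ∂^2 f/∂x ∂y - ∂^2 f/∂y ∂x = (-2*z) - (-2*z) = 0 (equality of mixed partials for smooth f).
Similarly for dx ∧ dz and dy ∧ dz — all coefficients vanish. So d(df) = 0.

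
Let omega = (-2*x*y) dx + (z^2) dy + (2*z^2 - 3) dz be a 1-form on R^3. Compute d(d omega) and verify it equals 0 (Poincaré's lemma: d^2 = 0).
d(d omega) = 0

Step 1: d omega = sum_{i<j} (∂f_j/∂x_i - ∂f_i/∂x_j) dx_i ∧ dx_j:
  coeff of dx ∧ dy: 2*x
  coeff of dx ∧ dz: 0
  coeff of dy ∧ dz: -2*z
Step 2: Apply d again to each 2-form coefficient. The only possible 3-form in R^3 is dx ∧ dy ∧ dz, with coefficient
  ∂(coeff of dy∧dz)/∂x - ∂(coeff of dx∧dz)/∂y + ∂(coeff of dx∧dy)/∂z
  = ∂/∂x (-2*z) - ∂/∂y (0) + ∂/∂z (2*x).
Each of these terms simplifies to sums of mixed partials that cancel in pairs. The result is 0 (by equality of mixed partials for smooth functions — Schwarz / Clairaut).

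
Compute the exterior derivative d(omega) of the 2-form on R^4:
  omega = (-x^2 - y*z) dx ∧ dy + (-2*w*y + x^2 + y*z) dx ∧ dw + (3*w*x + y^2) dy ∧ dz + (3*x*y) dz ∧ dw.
d(omega) = (3*w - y) dx ∧ dy ∧ dz + (2*w - z) dx ∧ dy ∧ dw + (2*y) dx ∧ dz ∧ dw + (6*x) dy ∧ dz ∧ dw

For a 2-form omega = sum_{i<j} g_{ij} dx_i ∧ dx_j, the exterior derivative is
  d(omega) = sum_{i<j} d(g_{ij}) ∧ dx_i ∧ dx_j = sum_{i<j, k} (∂g_{ij}/∂x_k) dx_k ∧ dx_i ∧ dx_j.
Expand each term, using dx_k ∧ dx_i ∧ dx_j = sgn(permutation) dx_{(a)} ∧ dx_{(b)} ∧ dx_{(c)} with (a < b < c) sorted:
  d(-x^2 - y*z) includes (∂/∂z)(-x^2 - y*z) dz = (-y) dz, which multiplied by dx ∧ dy gives (-y) dx ∧ dy ∧ dz
  d(-2*w*y + x^2 + y*z) includes (∂/∂y)(-2*w*y + x^2 + y*z) dy = (-2*w + z) dy, which multiplied by dx ∧ dw gives (2*w - z) dx ∧ dy ∧ dw
  d(-2*w*y + x^2 + y*z) includes (∂/∂z)(-2*w*y + x^2 + y*z) dz = (y) dz, which multiplied by dx ∧ dw gives (-y) dx ∧ dz ∧ dw
  d(3*w*x + y^2) includes (∂/∂x)(3*w*x + y^2) dx = (3*w) dx, which multiplied by dy ∧ dz gives (3*w) dx ∧ dy ∧ dz
  d(3*w*x + y^2) includes (∂/∂w)(3*w*x + y^2) dw = (3*x) dw, which multiplied by dy ∧ dz gives (3*x) dy ∧ dz ∧ dw
  d(3*x*y) includes (∂/∂x)(3*x*y) dx = (3*y) dx, which multiplied by dz ∧ dw gives (3*y) dx ∧ dz ∧ dw
  d(3*x*y) includes (∂/∂y)(3*x*y) dy = (3*x) dy, which multiplied by dz ∧ dw gives (3*x) dy ∧ dz ∧ dw
Collecting like 3-forms: d(omega) = (3*w - y) dx ∧ dy ∧ dz + (2*w - z) dx ∧ dy ∧ dw + (2*y) dx ∧ dz ∧ dw + (6*x) dy ∧ dz ∧ dw.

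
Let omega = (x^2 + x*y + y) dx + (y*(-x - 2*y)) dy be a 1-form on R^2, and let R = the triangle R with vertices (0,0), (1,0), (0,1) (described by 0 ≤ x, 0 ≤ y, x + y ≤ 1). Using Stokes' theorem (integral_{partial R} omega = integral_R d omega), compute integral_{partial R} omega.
integral_(partial R) omega = -5/6

Stokes: integral_partial_R omega = integral_R d omega with d omega = (∂Q/∂x - ∂P/∂y) dx ∧ dy.
  ∂Q/∂x = -y
  ∂P/∂y = x + 1
  integrand = ∂Q/∂x - ∂P/∂y = -x - y - 1.
Integrating over R: integral_0^1 integral_0^{1-x} (-x - y - 1) dy dx = -5/6.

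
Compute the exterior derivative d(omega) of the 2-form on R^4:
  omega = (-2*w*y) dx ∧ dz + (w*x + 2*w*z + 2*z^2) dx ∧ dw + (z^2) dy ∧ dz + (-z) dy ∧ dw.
d(omega) = (2*w) dx ∧ dy ∧ dz + (-2*w - 2*y - 4*z) dx ∧ dz ∧ dw + (1) dy ∧ dz ∧ dw

For a 2-form omega = sum_{i<j} g_{ij} dx_i ∧ dx_j, the exterior derivative is
  d(omega) = sum_{i<j} d(g_{ij}) ∧ dx_i ∧ dx_j = sum_{i<j, k} (∂g_{ij}/∂x_k) dx_k ∧ dx_i ∧ dx_j.
Expand each term, using dx_k ∧ dx_i ∧ dx_j = sgn(permutation) dx_{(a)} ∧ dx_{(b)} ∧ dx_{(c)} with (a < b < c) sorted:
  d(-2*w*y) includes (∂/∂y)(-2*w*y) dy = (-2*w) dy, which multiplied by dx ∧ dz gives (2*w) dx ∧ dy ∧ dz
  d(-2*w*y) includes (∂/∂w)(-2*w*y) dw = (-2*y) dw, which multiplied by dx ∧ dz gives (-2*y) dx ∧ dz ∧ dw
  d(w*x + 2*w*z + 2*z^2) includes (∂/∂z)(w*x + 2*w*z + 2*z^2) dz = (2*w + 4*z) dz, which multiplied by dx ∧ dw gives (-2*w - 4*z) dx ∧ dz ∧ dw
  d(-z) includes (∂/∂z)(-z) dz = (-1) dz, which multiplied by dy ∧ dw gives (1) dy ∧ dz ∧ dw
Collecting like 3-forms: d(omega) = (2*w) dx ∧ dy ∧ dz + (-2*w - 2*y - 4*z) dx ∧ dz ∧ dw + (1) dy ∧ dz ∧ dw.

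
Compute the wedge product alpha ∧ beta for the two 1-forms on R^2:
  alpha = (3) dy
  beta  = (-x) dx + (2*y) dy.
alpha ∧ beta = (3*x) dx ∧ dy

Distribute the wedge, using dx_i ∧ dx_j = -dx_j ∧ dx_i and dx_i ∧ dx_i = 0. For each pair (i, j) with i < j, the coefficient of dx_i ∧ dx_j in alpha ∧ beta is (alpha_i * beta_j - alpha_j * beta_i). Collecting: alpha ∧ beta = (3*x) dx ∧ dy.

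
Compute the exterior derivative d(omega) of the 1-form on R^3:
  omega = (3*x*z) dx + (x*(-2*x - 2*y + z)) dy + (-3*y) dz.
d(omega) = (-4*x - 2*y + z) dx ∧ dy + (-3*x) dx ∧ dz + (-x - 3) dy ∧ dz

For a 1-form omega = sum_i f_i dx_i, the exterior derivative is
  d(omega) = sum_{i < j} (∂f_j/∂x_i - ∂f_i/∂x_j) dx_i ∧ dx_j.
  coefficient of dx ∧ dy: ∂f_2/∂x - ∂f_1/∂y = ∂(x*(-2*x - 2*y + z))/∂x - ∂(3*x*z)/∂y = -4*x - 2*y + z
  coefficient of dx ∧ dz: ∂f_3/∂x - ∂f_1/∂z = ∂(-3*y)/∂x - ∂(3*x*z)/∂z = -3*x
  coefficient of dy ∧ dz: ∂f_3/∂y - ∂f_2/∂z = ∂(-3*y)/∂y - ∂(x*(-2*x - 2*y + z))/∂z = -x - 3
Assembling: d(omega) = (-4*x - 2*y + z) dx ∧ dy + (-3*x) dx ∧ dz + (-x - 3) dy ∧ dz.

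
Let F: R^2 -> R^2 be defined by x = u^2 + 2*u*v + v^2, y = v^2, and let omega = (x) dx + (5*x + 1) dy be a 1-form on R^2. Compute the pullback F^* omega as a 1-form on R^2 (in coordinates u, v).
F^* omega = (2*u^3 + 6*u^2*v + 6*u*v^2 + 2*v^3) du + (2*u^3 + 16*u^2*v + 26*u*v^2 + 12*v^3 + 2*v) dv

Using F^*(f dg) = (f ∘ F) d(g ∘ F), substitute each coordinate x_i by F_i(u, v) in f_i, and replace dx_i by d F_i = (∂F_i/∂u) du + (∂F_i/∂v) dv.
  For the x component: f_1(F) = u^2 + 2*u*v + v^2; d F_1 = (2*u + 2*v) du + (2*u + 2*v) dv
  For the y component: f_2(F) = 5*u^2 + 10*u*v + 5*v^2 + 1; d F_2 = (0) du + (2*v) dv
Combining and collecting du, dv coefficients:
  coeff of du: 2*u^3 + 6*u^2*v + 6*u*v^2 + 2*v^3
  coeff of dv: 2*u^3 + 16*u^2*v + 26*u*v^2 + 12*v^3 + 2*v
F^* omega = (2*u^3 + 6*u^2*v + 6*u*v^2 + 2*v^3) du + (2*u^3 + 16*u^2*v + 26*u*v^2 + 12*v^3 + 2*v) dv.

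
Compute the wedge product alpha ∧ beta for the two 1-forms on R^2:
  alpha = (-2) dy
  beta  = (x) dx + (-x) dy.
alpha ∧ beta = (2*x) dx ∧ dy

Distribute the wedge, using dx_i ∧ dx_j = -dx_j ∧ dx_i and dx_i ∧ dx_i = 0. For each pair (i, j) with i < j, the coefficient of dx_i ∧ dx_j in alpha ∧ beta is (alpha_i * beta_j - alpha_j * beta_i). Collecting: alpha ∧ beta = (2*x) dx ∧ dy.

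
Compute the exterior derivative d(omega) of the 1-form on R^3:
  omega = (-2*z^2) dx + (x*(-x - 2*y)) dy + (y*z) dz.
d(omega) = (-2*x - 2*y) dx ∧ dy + (4*z) dx ∧ dz + (z) dy ∧ dz

For a 1-form omega = sum_i f_i dx_i, the exterior derivative is
  d(omega) = sum_{i < j} (∂f_j/∂x_i - ∂f_i/∂x_j) dx_i ∧ dx_j.
  coefficient of dx ∧ dy: ∂f_2/∂x - ∂f_1/∂y = ∂(x*(-x - 2*y))/∂x - ∂(-2*z^2)/∂y = -2*x - 2*y
  coefficient of dx ∧ dz: ∂f_3/∂x - ∂f_1/∂z = ∂(y*z)/∂x - ∂(-2*z^2)/∂z = 4*z
  coefficient of dy ∧ dz: ∂f_3/∂y - ∂f_2/∂z = ∂(y*z)/∂y - ∂(x*(-x - 2*y))/∂z = z
Assembling: d(omega) = (-2*x - 2*y) dx ∧ dy + (4*z) dx ∧ dz + (z) dy ∧ dz.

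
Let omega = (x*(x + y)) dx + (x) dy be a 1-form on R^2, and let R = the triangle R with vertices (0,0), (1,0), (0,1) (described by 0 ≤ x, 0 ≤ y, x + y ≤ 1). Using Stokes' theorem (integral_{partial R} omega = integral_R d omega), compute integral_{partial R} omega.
integral_(partial R) omega = 1/3

Stokes: integral_partial_R omega = integral_R d omega with d omega = (∂Q/∂x - ∂P/∂y) dx ∧ dy.
  ∂Q/∂x = 1
  ∂P/∂y = x
  integrand = ∂Q/∂x - ∂P/∂y = 1 - x.
Integrating over R: integral_0^1 integral_0^{1-x} (1 - x) dy dx = 1/3.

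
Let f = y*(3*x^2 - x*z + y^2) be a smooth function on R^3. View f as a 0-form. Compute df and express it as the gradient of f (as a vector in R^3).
df = (y*(6*x - z)) dx + (3*x^2 - x*z + 3*y^2) dy + (-x*y) dz; grad f = (y*(6*x - z), 3*x^2 - x*z + 3*y^2, -x*y)

For a 0-form f, d f = (∂f/∂x) dx + (∂f/∂y) dy + (∂f/∂z) dz. The components of the vector representation are exactly the entries of grad f in Cartesian coordinates:
  ∂f/∂x = y*(6*x - z)
  ∂f/∂y = 3*x^2 - x*z + 3*y^2
  ∂f/∂z = -x*y.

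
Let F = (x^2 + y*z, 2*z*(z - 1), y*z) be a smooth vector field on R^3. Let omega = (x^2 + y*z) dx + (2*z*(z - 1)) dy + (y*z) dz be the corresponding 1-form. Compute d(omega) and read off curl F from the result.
d(omega) = (2 - 3*z) dy ∧ dz + (y) dz ∧ dx + (-z) dx ∧ dy; curl F = (2 - 3*z, y, -z)

d omega = sum_{i<j} (∂f_j/∂x_i - ∂f_i/∂x_j) dx_i ∧ dx_j. Under the identification (dy ∧ dz, dz ∧ dx, dx ∧ dy) ↔ (e_x, e_y, e_z), the coefficients are exactly the components of curl F. Compute:
  ∂R/∂y - ∂Q/∂z = (z) - (4*z - 2) = 2 - 3*z
  ∂P/∂z - ∂R/∂x = (y) - (0) = y
  ∂Q/∂x - ∂P/∂y = (0) - (z) = -z.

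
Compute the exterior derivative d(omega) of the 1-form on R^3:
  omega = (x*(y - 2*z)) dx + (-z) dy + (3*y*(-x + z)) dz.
d(omega) = (-x) dx ∧ dy + (2*x - 3*y) dx ∧ dz + (-3*x + 3*z + 1) dy ∧ dz

For a 1-form omega = sum_i f_i dx_i, the exterior derivative is
  d(omega) = sum_{i < j} (∂f_j/∂x_i - ∂f_i/∂x_j) dx_i ∧ dx_j.
  coefficient of dx ∧ dy: ∂f_2/∂x - ∂f_1/∂y = ∂(-z)/∂x - ∂(x*(y - 2*z))/∂y = -x
  coefficient of dx ∧ dz: ∂f_3/∂x - ∂f_1/∂z = ∂(3*y*(-x + z))/∂x - ∂(x*(y - 2*z))/∂z = 2*x - 3*y
  coefficient of dy ∧ dz: ∂f_3/∂y - ∂f_2/∂z = ∂(3*y*(-x + z))/∂y - ∂(-z)/∂z = -3*x + 3*z + 1
Assembling: d(omega) = (-x) dx ∧ dy + (2*x - 3*y) dx ∧ dz + (-3*x + 3*z + 1) dy ∧ dz.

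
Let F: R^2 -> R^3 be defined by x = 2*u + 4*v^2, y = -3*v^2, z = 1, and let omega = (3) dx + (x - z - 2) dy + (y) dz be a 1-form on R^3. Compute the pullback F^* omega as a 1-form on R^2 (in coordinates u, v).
F^* omega = (6) du + (6*v*(-2*u - 4*v^2 + 7)) dv

Using F^*(f dg) = (f ∘ F) d(g ∘ F), substitute each coordinate x_i by F_i(u, v) in f_i, and replace dx_i by d F_i = (∂F_i/∂u) du + (∂F_i/∂v) dv.
  For the x component: f_1(F) = 3; d F_1 = (2) du + (8*v) dv
  For the y component: f_2(F) = 2*u + 4*v^2 - 3; d F_2 = (0) du + (-6*v) dv
  For the z component: f_3(F) = -3*v^2; d F_3 = (0) du + (0) dv
Combining and collecting du, dv coefficients:
  coeff of du: 6
  coeff of dv: 6*v*(-2*u - 4*v^2 + 7)
F^* omega = (6) du + (6*v*(-2*u - 4*v^2 + 7)) dv.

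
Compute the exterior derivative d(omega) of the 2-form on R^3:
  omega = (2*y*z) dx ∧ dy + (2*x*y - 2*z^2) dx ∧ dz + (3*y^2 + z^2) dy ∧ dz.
d(omega) = (-2*x + 2*y) dx ∧ dy ∧ dz

For a 2-form omega = sum_{i<j} g_{ij} dx_i ∧ dx_j, the exterior derivative is
  d(omega) = sum_{i<j} d(g_{ij}) ∧ dx_i ∧ dx_j = sum_{i<j, k} (∂g_{ij}/∂x_k) dx_k ∧ dx_i ∧ dx_j.
Expand each term, using dx_k ∧ dx_i ∧ dx_j = sgn(permutation) dx_{(a)} ∧ dx_{(b)} ∧ dx_{(c)} with (a < b < c) sorted:
  d(2*y*z) includes (∂/∂z)(2*y*z) dz = (2*y) dz, which multiplied by dx ∧ dy gives (2*y) dx ∧ dy ∧ dz
  d(2*x*y - 2*z^2) includes (∂/∂y)(2*x*y - 2*z^2) dy = (2*x) dy, which multiplied by dx ∧ dz gives (-2*x) dx ∧ dy ∧ dz
Collecting like 3-forms: d(omega) = (-2*x + 2*y) dx ∧ dy ∧ dz.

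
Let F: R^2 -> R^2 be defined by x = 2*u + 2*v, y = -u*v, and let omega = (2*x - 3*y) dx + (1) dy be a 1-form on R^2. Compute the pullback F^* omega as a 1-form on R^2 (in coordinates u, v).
F^* omega = (6*u*v + 8*u + 7*v) du + (6*u*v + 7*u + 8*v) dv

Using F^*(f dg) = (f ∘ F) d(g ∘ F), substitute each coordinate x_i by F_i(u, v) in f_i, and replace dx_i by d F_i = (∂F_i/∂u) du + (∂F_i/∂v) dv.
  For the x component: f_1(F) = 3*u*v + 4*u + 4*v; d F_1 = (2) du + (2) dv
  For the y component: f_2(F) = 1; d F_2 = (-v) du + (-u) dv
Combining and collecting du, dv coefficients:
  coeff of du: 6*u*v + 8*u + 7*v
  coeff of dv: 6*u*v + 7*u + 8*v
F^* omega = (6*u*v + 8*u + 7*v) du + (6*u*v + 7*u + 8*v) dv.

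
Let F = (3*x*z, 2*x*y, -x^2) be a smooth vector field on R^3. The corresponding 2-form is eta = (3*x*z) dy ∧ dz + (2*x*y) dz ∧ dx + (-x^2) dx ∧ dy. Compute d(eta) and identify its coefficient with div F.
d(eta) = (2*x + 3*z) dx ∧ dy ∧ dz; div F = 2*x + 3*z

For a 2-form in R^3 of the form above, applying d gives a 3-form with coefficient ∂P/∂x + ∂Q/∂y + ∂R/∂z:
  ∂P/∂x = 3*z
  ∂Q/∂y = 2*x
  ∂R/∂z = 0
Sum = 2*x + 3*z, which is exactly div F.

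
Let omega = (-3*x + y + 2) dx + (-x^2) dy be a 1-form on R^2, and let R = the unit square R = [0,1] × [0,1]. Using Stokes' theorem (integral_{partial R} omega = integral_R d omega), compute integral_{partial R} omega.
integral_(partial R) omega = -2

Stokes: integral_partial_R omega = integral_R d omega with d omega = (∂Q/∂x - ∂P/∂y) dx ∧ dy.
  ∂Q/∂x = -2*x
  ∂P/∂y = 1
  integrand = ∂Q/∂x - ∂P/∂y = -2*x - 1.
Integrating over R: integral_0^1 integral_0^1 (-2*x - 1) dx dy = -2.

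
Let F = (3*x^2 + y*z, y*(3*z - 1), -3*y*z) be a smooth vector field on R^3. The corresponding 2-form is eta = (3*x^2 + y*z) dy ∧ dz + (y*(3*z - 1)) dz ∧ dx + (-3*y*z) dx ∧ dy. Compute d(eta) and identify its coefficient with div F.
d(eta) = (6*x - 3*y + 3*z - 1) dx ∧ dy ∧ dz; div F = 6*x - 3*y + 3*z - 1

For a 2-form in R^3 of the form above, applying d gives a 3-form with coefficient ∂P/∂x + ∂Q/∂y + ∂R/∂z:
  ∂P/∂x = 6*x
  ∂Q/∂y = 3*z - 1
  ∂R/∂z = -3*y
Sum = 6*x - 3*y + 3*z - 1, which is exactly div F.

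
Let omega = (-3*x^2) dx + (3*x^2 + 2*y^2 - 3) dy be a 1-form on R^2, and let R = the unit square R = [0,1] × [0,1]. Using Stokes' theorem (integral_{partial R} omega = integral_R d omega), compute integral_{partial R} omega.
integral_(partial R) omega = 3

Stokes: integral_partial_R omega = integral_R d omega with d omega = (∂Q/∂x - ∂P/∂y) dx ∧ dy.
  ∂Q/∂x = 6*x
  ∂P/∂y = 0
  integrand = ∂Q/∂x - ∂P/∂y = 6*x.
Integrating over R: integral_0^1 integral_0^1 (6*x) dx dy = 3.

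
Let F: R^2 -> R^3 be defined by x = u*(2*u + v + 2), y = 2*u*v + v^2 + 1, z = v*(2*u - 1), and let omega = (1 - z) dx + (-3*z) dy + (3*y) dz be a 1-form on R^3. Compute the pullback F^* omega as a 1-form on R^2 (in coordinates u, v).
F^* omega = (-8*u^2*v - 2*u*v^2 + 4*u + 6*v^3 + 7*v^2 + 9*v + 2) du + (-2*u^2*v - 6*u*v^2 + u*v + 7*u + 3*v^2 - 3) dv

Using F^*(f dg) = (f ∘ F) d(g ∘ F), substitute each coordinate x_i by F_i(u, v) in f_i, and replace dx_i by d F_i = (∂F_i/∂u) du + (∂F_i/∂v) dv.
  For the x component: f_1(F) = -2*u*v + v + 1; d F_1 = (4*u + v + 2) du + (u) dv
  For the y component: f_2(F) = 3*v*(1 - 2*u); d F_2 = (2*v) du + (2*u + 2*v) dv
  For the z component: f_3(F) = 6*u*v + 3*v^2 + 3; d F_3 = (2*v) du + (2*u - 1) dv
Combining and collecting du, dv coefficients:
  coeff of du: -8*u^2*v - 2*u*v^2 + 4*u + 6*v^3 + 7*v^2 + 9*v + 2
  coeff of dv: -2*u^2*v - 6*u*v^2 + u*v + 7*u + 3*v^2 - 3
F^* omega = (-8*u^2*v - 2*u*v^2 + 4*u + 6*v^3 + 7*v^2 + 9*v + 2) du + (-2*u^2*v - 6*u*v^2 + u*v + 7*u + 3*v^2 - 3) dv.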